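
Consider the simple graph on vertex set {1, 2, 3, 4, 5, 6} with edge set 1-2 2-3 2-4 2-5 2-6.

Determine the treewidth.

A width-1 tree decomposition is:
Bags: B1 = {2, 5}  B2 = {2, 3}  B3 = {1, 2}  B4 = {2, 6}  B5 = {2, 4}
Tree: B1–B2, B1–B3, B1–B4, B1–B5
The largest bag has 2 vertices, giving width 1; this decomposition certifies tw(G) ≤ 1. G has an edge, so its treewidth is at least 1. The upper and lower bounds meet at 1, so that is the treewidth.

1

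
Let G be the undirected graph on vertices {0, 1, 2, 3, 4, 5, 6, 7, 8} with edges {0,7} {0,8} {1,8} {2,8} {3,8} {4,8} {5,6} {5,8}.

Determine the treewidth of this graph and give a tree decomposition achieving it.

Treewidth 1.
One such decomposition:
Bags: B1 = {0, 8}  B2 = {0, 7}  B3 = {4, 8}  B4 = {1, 8}  B5 = {5, 8}  B6 = {5, 6}  B7 = {3, 8}  B8 = {2, 8}
Tree: B1–B2, B1–B3, B1–B4, B1–B5, B5–B6, B3–B7, B5–B8

The largest bag has 2 vertices, giving width 1; this decomposition certifies tw(G) ≤ 1. G has an edge, so its treewidth is at least 1. The upper and lower bounds meet at 1, so that is the treewidth.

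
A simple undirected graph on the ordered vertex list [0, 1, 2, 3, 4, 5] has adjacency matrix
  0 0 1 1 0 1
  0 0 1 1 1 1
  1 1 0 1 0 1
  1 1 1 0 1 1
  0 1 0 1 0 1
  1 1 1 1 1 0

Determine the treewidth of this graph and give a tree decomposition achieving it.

Treewidth 3.
One such decomposition:
Bags: B1 = {1, 2, 3, 5}  B2 = {0, 2, 3, 5}  B3 = {1, 3, 4, 5}
Tree: B1–B2, B1–B3

Each bag holds 4 vertices, so the decomposition has width 3, which upper-bounds the treewidth. For the lower bound, the 4 vertices {0, 2, 3, 5} are pairwise adjacent, and any tree decomposition puts a clique entirely inside one bag — forcing width ≥ 3. Hence tw(G) = 3 exactly.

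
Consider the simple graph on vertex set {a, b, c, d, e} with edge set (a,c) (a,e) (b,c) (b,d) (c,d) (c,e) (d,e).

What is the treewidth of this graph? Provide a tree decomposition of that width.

Treewidth 2.
Bags: B1 = {c, d, e}  B2 = {b, c, d}  B3 = {a, c, e}
Tree: B1–B2, B1–B3

Each bag holds 3 vertices, so the decomposition has width 2, which upper-bounds the treewidth. On the other hand G contains the 3-clique {c, d, e}. A clique must lie in a single bag of any decomposition, so no decomposition can have width below 2. The upper and lower bounds meet at 2, so that is the treewidth.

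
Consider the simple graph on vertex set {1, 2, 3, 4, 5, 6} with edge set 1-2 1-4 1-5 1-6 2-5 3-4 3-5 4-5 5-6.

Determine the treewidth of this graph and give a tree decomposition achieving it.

Every bag has size at most 3, so the width is 3 − 1 = 2 and tw(G) ≤ 2. Conversely, {1, 2, 5} is a clique of size 3, and the vertices of any clique must share a bag in every tree decomposition; so some bag has ≥ 3 vertices and tw(G) ≥ 2. The upper and lower bounds meet at 2, so that is the treewidth.

Treewidth 2.
Bags: B1 = {1, 5, 6}  B2 = {1, 2, 5}  B3 = {1, 4, 5}  B4 = {3, 4, 5}
Tree: B1–B2, B2–B3, B3–B4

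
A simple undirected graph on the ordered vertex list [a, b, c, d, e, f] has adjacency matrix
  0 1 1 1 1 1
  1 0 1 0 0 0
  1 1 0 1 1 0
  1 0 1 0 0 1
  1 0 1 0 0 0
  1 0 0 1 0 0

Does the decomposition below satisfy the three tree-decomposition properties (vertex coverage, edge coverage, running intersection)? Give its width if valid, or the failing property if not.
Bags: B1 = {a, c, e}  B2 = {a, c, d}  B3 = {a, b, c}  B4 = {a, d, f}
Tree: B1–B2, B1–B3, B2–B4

Yes; width 2.

Vertex coverage: the bags together contain {a, b, c, d, e, f}, the full vertex set. Edge coverage: each edge of G has both endpoints in at least one bag. Running intersection: for every vertex, the bags containing it form a connected subtree. All three properties hold, so this is a valid tree decomposition of width max|bag| − 1 = 2, and hence tw(G) ≤ 2.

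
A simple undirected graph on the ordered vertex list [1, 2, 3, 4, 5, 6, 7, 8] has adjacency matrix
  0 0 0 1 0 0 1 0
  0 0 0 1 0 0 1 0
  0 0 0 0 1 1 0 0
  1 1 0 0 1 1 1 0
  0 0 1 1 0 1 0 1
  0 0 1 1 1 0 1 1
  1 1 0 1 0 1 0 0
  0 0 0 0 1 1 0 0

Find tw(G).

A width-2 tree decomposition is:
Bags: B1 = {1, 4, 7}  B2 = {4, 6, 7}  B3 = {4, 5, 6}  B4 = {5, 6, 8}  B5 = {3, 5, 6}  B6 = {2, 4, 7}
Tree: B1–B2, B2–B3, B3–B4, B4–B5, B1–B6
Every bag has size at most 3, so the width is 3 − 1 = 2 and tw(G) ≤ 2. Conversely, {5, 6, 8} is a clique of size 3, and the vertices of any clique must share a bag in every tree decomposition; so some bag has ≥ 3 vertices and tw(G) ≥ 2. The upper and lower bounds meet at 2, so that is the treewidth.

2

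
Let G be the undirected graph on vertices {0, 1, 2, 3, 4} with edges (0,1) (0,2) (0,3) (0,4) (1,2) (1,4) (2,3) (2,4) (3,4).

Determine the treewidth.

A width-3 tree decomposition is:
Bags: B1 = {0, 1, 2, 4}  B2 = {0, 2, 3, 4}
Tree: B1–B2
The largest bag has 4 vertices, giving width 3; this decomposition certifies tw(G) ≤ 3. For the lower bound, the 4 vertices {0, 1, 2, 4} are pairwise adjacent, and any tree decomposition puts a clique entirely inside one bag — forcing width ≥ 3. Therefore the treewidth is 3.

3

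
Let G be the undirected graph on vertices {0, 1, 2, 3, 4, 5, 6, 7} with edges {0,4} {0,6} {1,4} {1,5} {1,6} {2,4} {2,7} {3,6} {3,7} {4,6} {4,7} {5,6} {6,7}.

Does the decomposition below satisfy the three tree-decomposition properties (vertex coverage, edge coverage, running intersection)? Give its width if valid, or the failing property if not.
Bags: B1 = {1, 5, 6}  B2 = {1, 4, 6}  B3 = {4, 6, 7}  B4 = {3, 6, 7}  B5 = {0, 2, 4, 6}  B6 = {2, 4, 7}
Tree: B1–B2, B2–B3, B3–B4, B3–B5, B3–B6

No — bags containing vertex 2 are not connected in the tree.

A tree decomposition must satisfy three properties: every vertex lies in some bag; for every edge, both endpoints lie together in some bag; and for every vertex, the bags containing it form a connected subtree. Here bags containing vertex 2 are not connected in the tree, so the decomposition is invalid.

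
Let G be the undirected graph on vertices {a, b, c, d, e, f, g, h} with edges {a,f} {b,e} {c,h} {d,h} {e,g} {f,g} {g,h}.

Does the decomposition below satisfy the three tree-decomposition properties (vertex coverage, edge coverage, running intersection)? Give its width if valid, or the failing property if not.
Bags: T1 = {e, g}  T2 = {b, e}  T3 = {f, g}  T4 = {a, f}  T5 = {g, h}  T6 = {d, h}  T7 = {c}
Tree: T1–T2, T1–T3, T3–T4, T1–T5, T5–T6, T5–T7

A tree decomposition must satisfy three properties: every vertex lies in some bag; for every edge, both endpoints lie together in some bag; and for every vertex, the bags containing it form a connected subtree. Here edge (h,c) lies in no bag, so the decomposition is invalid.

No — edge (h,c) lies in no bag.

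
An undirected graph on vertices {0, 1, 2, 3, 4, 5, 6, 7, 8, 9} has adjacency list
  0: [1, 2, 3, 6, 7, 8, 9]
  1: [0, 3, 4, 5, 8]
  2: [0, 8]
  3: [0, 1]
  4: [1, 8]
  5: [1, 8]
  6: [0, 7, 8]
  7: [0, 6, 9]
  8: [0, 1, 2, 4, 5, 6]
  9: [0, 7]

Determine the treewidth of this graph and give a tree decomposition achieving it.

Each bag holds 3 vertices, so the decomposition has width 2, which upper-bounds the treewidth. For the lower bound, the 3 vertices {0, 1, 8} are pairwise adjacent, and any tree decomposition puts a clique entirely inside one bag — forcing width ≥ 2. Combining the bounds, tw(G) = 2.

Treewidth 2.
One optimal decomposition is:
Bags: B1 = {0, 6, 8}  B2 = {0, 1, 8}  B3 = {1, 4, 8}  B4 = {0, 2, 8}  B5 = {0, 1, 3}  B6 = {0, 6, 7}  B7 = {0, 7, 9}  B8 = {1, 5, 8}
Tree: B1–B2, B2–B3, B1–B4, B2–B5, B1–B6, B6–B7, B2–B8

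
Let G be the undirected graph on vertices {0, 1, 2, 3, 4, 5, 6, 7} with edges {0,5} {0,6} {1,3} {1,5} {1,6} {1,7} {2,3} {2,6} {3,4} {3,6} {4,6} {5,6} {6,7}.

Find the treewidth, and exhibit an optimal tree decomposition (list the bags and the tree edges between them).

Each bag holds 3 vertices, so the decomposition has width 2, which upper-bounds the treewidth. For the lower bound, the 3 vertices {0, 5, 6} are pairwise adjacent, and any tree decomposition puts a clique entirely inside one bag — forcing width ≥ 2. The upper and lower bounds meet at 2, so that is the treewidth.

Treewidth 2.
One optimal decomposition is:
Bags: B1 = {1, 5, 6}  B2 = {1, 3, 6}  B3 = {2, 3, 6}  B4 = {0, 5, 6}  B5 = {3, 4, 6}  B6 = {1, 6, 7}
Tree: B1–B2, B2–B3, B1–B4, B2–B5, B1–B6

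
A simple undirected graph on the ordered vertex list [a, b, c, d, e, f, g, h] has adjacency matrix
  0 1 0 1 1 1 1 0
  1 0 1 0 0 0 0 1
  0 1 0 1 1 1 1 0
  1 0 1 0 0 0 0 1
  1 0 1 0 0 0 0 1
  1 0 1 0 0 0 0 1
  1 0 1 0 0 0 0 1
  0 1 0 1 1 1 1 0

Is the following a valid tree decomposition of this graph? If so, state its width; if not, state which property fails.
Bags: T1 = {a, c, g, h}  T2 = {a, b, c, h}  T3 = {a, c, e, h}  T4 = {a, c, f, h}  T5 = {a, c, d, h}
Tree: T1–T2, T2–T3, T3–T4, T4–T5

Vertex coverage: the bags together contain {a, b, c, d, e, f, g, h}, the full vertex set. Edge coverage: each edge of G has both endpoints in at least one bag. Running intersection: for every vertex, the bags containing it form a connected subtree. All three properties hold, so this is a valid tree decomposition of width max|bag| − 1 = 3, and hence tw(G) ≤ 3.

Yes; width 3.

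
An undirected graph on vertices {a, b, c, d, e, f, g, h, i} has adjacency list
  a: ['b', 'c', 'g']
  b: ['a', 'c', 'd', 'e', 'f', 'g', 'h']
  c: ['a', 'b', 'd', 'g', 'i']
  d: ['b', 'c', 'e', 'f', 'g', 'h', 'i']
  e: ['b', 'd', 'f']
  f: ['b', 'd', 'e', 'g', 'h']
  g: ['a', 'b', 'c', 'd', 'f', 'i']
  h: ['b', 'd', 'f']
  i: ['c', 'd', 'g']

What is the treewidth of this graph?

3

A width-3 tree decomposition is:
Bags: B1 = {b, d, f, g}  B2 = {b, c, d, g}  B3 = {a, b, c, g}  B4 = {b, d, e, f}  B5 = {b, d, f, h}  B6 = {c, d, g, i}
Tree: B1–B2, B2–B3, B1–B4, B1–B5, B2–B6
Each bag holds 4 vertices, so the decomposition has width 3, which upper-bounds the treewidth. On the other hand G contains the 4-clique {b, c, d, g}. A clique must lie in a single bag of any decomposition, so no decomposition can have width below 3. The upper and lower bounds meet at 3, so that is the treewidth.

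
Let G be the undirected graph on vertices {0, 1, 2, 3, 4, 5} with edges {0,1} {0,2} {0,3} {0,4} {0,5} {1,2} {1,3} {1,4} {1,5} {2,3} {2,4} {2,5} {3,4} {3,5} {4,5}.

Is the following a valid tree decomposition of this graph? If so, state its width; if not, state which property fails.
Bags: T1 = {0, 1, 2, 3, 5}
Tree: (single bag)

No — vertex 4 appears in no bag.

A tree decomposition must satisfy three properties: every vertex lies in some bag; for every edge, both endpoints lie together in some bag; and for every vertex, the bags containing it form a connected subtree. Here vertex 4 appears in no bag, so the decomposition is invalid.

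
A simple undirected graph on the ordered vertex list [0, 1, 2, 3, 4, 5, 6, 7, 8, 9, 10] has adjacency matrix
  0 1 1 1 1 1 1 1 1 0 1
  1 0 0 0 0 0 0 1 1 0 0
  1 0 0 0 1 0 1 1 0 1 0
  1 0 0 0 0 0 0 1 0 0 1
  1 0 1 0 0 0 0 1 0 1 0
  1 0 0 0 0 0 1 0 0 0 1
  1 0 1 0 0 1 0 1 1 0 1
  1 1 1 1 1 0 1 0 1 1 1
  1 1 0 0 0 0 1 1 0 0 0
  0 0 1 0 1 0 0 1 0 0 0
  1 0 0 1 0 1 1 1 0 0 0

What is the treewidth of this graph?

A width-3 tree decomposition is:
Bags: B1 = {0, 2, 6, 7}  B2 = {0, 2, 4, 7}  B3 = {2, 4, 7, 9}  B4 = {0, 6, 7, 10}  B5 = {0, 3, 7, 10}  B6 = {0, 6, 7, 8}  B7 = {0, 5, 6, 10}  B8 = {0, 1, 7, 8}
Tree: B1–B2, B2–B3, B1–B4, B4–B5, B4–B6, B4–B7, B6–B8
Every bag has size at most 4, so the width is 4 − 1 = 3 and tw(G) ≤ 3. Conversely, {0, 5, 6, 10} is a clique of size 4, and the vertices of any clique must share a bag in every tree decomposition; so some bag has ≥ 4 vertices and tw(G) ≥ 3. Hence tw(G) = 3 exactly.

3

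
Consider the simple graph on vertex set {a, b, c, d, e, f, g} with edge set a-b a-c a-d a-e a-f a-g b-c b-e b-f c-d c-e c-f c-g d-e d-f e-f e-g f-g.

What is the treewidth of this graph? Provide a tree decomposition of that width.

Treewidth 4.
One such decomposition:
Bags: B1 = {a, c, d, e, f}  B2 = {a, c, e, f, g}  B3 = {a, b, c, e, f}
Tree: B1–B2, B1–B3

Each bag holds 5 vertices, so the decomposition has width 4, which upper-bounds the treewidth. Conversely, {a, c, d, e, f} is a clique of size 5, and the vertices of any clique must share a bag in every tree decomposition; so some bag has ≥ 5 vertices and tw(G) ≥ 4. Therefore the treewidth is 4.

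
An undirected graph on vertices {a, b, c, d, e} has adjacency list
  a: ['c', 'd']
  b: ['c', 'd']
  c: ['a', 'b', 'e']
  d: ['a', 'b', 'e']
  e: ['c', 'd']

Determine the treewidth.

A width-2 tree decomposition is:
Bags: B1 = {c, d, e}  B2 = {b, c, d}  B3 = {a, c, d}
Tree: B1–B2, B2–B3
Each bag holds 3 vertices, so the decomposition has width 2, which upper-bounds the treewidth. For the lower bound, G contains the cycle c–e–d–b–c, so G is not a forest; only forests have treewidth ≤ 1, hence tw(G) ≥ 2. Hence tw(G) = 2 exactly.

2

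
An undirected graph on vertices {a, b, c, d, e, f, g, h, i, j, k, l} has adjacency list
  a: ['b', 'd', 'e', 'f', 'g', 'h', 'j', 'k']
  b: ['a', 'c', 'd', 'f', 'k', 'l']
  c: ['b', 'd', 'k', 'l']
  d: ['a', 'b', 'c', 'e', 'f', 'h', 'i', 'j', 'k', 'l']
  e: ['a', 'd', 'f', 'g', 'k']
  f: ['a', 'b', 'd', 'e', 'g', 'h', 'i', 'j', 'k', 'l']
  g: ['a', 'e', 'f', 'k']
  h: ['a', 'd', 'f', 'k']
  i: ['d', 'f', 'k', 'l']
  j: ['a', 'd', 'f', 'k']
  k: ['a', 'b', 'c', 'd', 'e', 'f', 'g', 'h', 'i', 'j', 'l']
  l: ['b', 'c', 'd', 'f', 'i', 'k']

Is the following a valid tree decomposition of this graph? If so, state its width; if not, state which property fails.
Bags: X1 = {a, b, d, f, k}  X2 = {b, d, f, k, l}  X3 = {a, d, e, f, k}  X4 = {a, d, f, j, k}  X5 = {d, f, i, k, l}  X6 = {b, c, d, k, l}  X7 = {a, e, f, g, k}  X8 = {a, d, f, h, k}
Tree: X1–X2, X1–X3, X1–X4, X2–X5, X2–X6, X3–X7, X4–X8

Yes; width 4.

Every vertex of G appears in some bag (union = {a, b, c, d, e, f, g, h, i, j, k, l}); every edge is covered by a bag; and for each vertex v the set of bags containing v is connected in the bag tree. The decomposition is therefore valid. The largest bag has 5 vertices, so the width is 4.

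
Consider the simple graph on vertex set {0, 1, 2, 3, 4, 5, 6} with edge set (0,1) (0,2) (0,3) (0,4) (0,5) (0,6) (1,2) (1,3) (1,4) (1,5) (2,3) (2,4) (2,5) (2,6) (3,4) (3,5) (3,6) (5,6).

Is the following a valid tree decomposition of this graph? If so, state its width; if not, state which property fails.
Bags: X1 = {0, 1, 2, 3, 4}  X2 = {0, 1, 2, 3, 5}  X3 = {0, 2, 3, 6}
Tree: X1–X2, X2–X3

A tree decomposition must satisfy three properties: every vertex lies in some bag; for every edge, both endpoints lie together in some bag; and for every vertex, the bags containing it form a connected subtree. Here edge (5,6) lies in no bag, so the decomposition is invalid.

No — edge (5,6) lies in no bag.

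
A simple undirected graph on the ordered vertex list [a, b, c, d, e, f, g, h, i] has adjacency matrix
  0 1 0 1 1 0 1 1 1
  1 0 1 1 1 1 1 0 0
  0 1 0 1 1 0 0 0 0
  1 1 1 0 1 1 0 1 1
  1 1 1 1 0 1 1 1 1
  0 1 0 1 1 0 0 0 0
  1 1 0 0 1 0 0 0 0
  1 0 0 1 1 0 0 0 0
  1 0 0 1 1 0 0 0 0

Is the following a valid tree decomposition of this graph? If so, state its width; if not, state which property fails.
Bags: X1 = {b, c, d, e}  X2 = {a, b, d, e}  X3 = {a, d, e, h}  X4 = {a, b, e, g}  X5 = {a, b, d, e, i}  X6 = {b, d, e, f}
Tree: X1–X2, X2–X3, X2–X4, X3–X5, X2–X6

No — bags containing vertex b are not connected in the tree.

A tree decomposition must satisfy three properties: every vertex lies in some bag; for every edge, both endpoints lie together in some bag; and for every vertex, the bags containing it form a connected subtree. Here bags containing vertex b are not connected in the tree, so the decomposition is invalid.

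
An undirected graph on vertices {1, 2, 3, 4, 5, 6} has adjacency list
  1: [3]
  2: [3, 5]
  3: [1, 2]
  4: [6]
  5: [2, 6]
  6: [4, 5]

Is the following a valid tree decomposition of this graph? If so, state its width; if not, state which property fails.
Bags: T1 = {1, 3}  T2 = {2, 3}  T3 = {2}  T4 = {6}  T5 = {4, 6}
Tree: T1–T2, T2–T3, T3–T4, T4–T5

No — vertex 5 appears in no bag.

A tree decomposition must satisfy three properties: every vertex lies in some bag; for every edge, both endpoints lie together in some bag; and for every vertex, the bags containing it form a connected subtree. Here vertex 5 appears in no bag, so the decomposition is invalid.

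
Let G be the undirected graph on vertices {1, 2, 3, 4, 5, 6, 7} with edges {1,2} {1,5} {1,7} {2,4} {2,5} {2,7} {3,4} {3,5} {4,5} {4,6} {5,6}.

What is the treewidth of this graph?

A width-2 tree decomposition is:
Bags: B1 = {1, 2, 5}  B2 = {2, 4, 5}  B3 = {3, 4, 5}  B4 = {4, 5, 6}  B5 = {1, 2, 7}
Tree: B1–B2, B2–B3, B3–B4, B1–B5
The largest bag has 3 vertices, giving width 2; this decomposition certifies tw(G) ≤ 2. For the lower bound, the 3 vertices {1, 2, 5} are pairwise adjacent, and any tree decomposition puts a clique entirely inside one bag — forcing width ≥ 2. Combining the bounds, tw(G) = 2.

2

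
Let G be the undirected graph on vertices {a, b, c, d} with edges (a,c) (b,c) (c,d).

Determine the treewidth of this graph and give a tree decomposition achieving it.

Treewidth 1.
One optimal decomposition is:
Bags: B1 = {c, d}  B2 = {a, c}  B3 = {b, c}
Tree: B1–B2, B2–B3

Every bag has size at most 2, so the width is 2 − 1 = 1 and tw(G) ≤ 1. G has an edge, so its treewidth is at least 1. Combining the bounds, tw(G) = 1.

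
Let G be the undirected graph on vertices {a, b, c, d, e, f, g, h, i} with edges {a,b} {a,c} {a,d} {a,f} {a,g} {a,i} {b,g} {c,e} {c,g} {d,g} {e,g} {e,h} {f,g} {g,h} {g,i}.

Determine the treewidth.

2

A width-2 tree decomposition is:
Bags: B1 = {a, d, g}  B2 = {a, f, g}  B3 = {a, c, g}  B4 = {a, g, i}  B5 = {c, e, g}  B6 = {e, g, h}  B7 = {a, b, g}
Tree: B1–B2, B1–B3, B3–B4, B3–B5, B5–B6, B1–B7
Every bag has size at most 3, so the width is 3 − 1 = 2 and tw(G) ≤ 2. Conversely, {e, g, h} is a clique of size 3, and the vertices of any clique must share a bag in every tree decomposition; so some bag has ≥ 3 vertices and tw(G) ≥ 2. Therefore the treewidth is 2.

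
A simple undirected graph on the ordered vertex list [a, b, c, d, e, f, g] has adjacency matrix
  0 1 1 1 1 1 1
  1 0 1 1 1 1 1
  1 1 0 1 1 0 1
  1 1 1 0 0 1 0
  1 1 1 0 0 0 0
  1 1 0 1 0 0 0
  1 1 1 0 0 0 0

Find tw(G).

A width-3 tree decomposition is:
Bags: B1 = {a, b, c, g}  B2 = {a, b, c, d}  B3 = {a, b, d, f}  B4 = {a, b, c, e}
Tree: B1–B2, B2–B3, B2–B4
Each bag holds 4 vertices, so the decomposition has width 3, which upper-bounds the treewidth. For the lower bound, the 4 vertices {a, b, c, d} are pairwise adjacent, and any tree decomposition puts a clique entirely inside one bag — forcing width ≥ 3. Therefore the treewidth is 3.

3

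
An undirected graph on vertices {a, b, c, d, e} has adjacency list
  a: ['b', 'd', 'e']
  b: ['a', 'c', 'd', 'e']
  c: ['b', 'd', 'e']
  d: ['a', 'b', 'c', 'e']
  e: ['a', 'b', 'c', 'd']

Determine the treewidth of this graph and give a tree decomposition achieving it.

Treewidth 3.
One optimal decomposition is:
Bags: B1 = {b, c, d, e}  B2 = {a, b, d, e}
Tree: B1–B2

The largest bag has 4 vertices, giving width 3; this decomposition certifies tw(G) ≤ 3. For the lower bound, the 4 vertices {b, c, d, e} are pairwise adjacent, and any tree decomposition puts a clique entirely inside one bag — forcing width ≥ 3. Combining the bounds, tw(G) = 3.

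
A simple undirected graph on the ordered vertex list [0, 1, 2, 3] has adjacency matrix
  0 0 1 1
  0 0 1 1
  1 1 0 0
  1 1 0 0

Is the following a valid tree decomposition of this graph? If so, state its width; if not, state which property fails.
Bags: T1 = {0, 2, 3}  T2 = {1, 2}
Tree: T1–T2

No — edge (3,1) lies in no bag.

A tree decomposition must satisfy three properties: every vertex lies in some bag; for every edge, both endpoints lie together in some bag; and for every vertex, the bags containing it form a connected subtree. Here edge (3,1) lies in no bag, so the decomposition is invalid.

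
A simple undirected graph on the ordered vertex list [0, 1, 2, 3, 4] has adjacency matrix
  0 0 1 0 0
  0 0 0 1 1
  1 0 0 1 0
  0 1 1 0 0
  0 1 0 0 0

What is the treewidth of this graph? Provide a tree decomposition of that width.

The largest bag has 2 vertices, giving width 1; this decomposition certifies tw(G) ≤ 1. G has an edge, so its treewidth is at least 1. Therefore the treewidth is 1.

Treewidth 1.
One optimal decomposition is:
Bags: B1 = {0, 2}  B2 = {2, 3}  B3 = {1, 3}  B4 = {1, 4}
Tree: B1–B2, B2–B3, B3–B4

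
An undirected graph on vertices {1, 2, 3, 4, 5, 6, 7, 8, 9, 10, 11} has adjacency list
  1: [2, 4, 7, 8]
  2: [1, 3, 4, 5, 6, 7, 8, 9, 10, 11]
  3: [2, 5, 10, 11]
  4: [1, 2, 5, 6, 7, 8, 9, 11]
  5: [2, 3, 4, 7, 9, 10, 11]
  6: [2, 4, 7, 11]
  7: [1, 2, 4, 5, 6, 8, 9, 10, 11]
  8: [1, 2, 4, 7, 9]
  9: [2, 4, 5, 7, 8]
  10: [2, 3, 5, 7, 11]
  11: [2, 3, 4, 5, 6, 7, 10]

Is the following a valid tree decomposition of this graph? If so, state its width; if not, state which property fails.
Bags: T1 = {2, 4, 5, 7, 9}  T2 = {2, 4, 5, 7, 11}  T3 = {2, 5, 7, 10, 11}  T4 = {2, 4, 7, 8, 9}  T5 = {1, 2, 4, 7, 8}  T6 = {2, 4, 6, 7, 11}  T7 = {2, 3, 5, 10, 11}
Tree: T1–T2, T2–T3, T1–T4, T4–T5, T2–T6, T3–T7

Yes; width 4.

Every vertex of G appears in some bag (union = {1, 2, 3, 4, 5, 6, 7, 8, 9, 10, 11}); every edge is covered by a bag; and for each vertex v the set of bags containing v is connected in the bag tree. The decomposition is therefore valid. The largest bag has 5 vertices, so the width is 4.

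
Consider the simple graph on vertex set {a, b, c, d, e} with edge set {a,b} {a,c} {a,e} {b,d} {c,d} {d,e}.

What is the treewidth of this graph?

A width-2 tree decomposition is:
Bags: B1 = {a, b, d}  B2 = {a, d, e}  B3 = {a, c, d}
Tree: B1–B2, B2–B3
Each bag holds 3 vertices, so the decomposition has width 2, which upper-bounds the treewidth. Since a–b–d–e–a is a cycle in G, G is not acyclic. Forests are exactly the graphs of treewidth ≤ 1, so tw(G) ≥ 2. Therefore the treewidth is 2.

2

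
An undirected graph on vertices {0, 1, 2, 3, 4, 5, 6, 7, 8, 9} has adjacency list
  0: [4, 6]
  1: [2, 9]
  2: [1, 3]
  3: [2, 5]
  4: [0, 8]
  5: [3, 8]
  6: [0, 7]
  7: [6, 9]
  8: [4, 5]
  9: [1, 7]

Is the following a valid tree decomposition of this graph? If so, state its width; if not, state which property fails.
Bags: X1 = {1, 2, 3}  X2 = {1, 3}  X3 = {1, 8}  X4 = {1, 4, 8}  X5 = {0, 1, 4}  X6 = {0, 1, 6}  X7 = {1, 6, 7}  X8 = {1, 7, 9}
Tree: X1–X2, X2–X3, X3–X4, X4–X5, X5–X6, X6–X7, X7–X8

No — vertex 5 appears in no bag.

A tree decomposition must satisfy three properties: every vertex lies in some bag; for every edge, both endpoints lie together in some bag; and for every vertex, the bags containing it form a connected subtree. Here vertex 5 appears in no bag, so the decomposition is invalid.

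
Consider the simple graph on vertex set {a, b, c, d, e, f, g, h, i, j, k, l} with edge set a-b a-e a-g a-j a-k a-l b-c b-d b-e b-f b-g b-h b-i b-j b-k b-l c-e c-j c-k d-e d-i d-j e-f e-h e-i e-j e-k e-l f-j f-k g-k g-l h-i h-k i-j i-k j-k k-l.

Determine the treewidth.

4

A width-4 tree decomposition is:
Bags: B1 = {b, e, f, j, k}  B2 = {b, e, i, j, k}  B3 = {a, b, e, j, k}  B4 = {b, e, h, i, k}  B5 = {a, b, e, k, l}  B6 = {b, d, e, i, j}  B7 = {a, b, g, k, l}  B8 = {b, c, e, j, k}
Tree: B1–B2, B1–B3, B2–B4, B3–B5, B2–B6, B5–B7, B3–B8
The largest bag has 5 vertices, giving width 4; this decomposition certifies tw(G) ≤ 4. On the other hand G contains the 5-clique {b, d, e, i, j}. A clique must lie in a single bag of any decomposition, so no decomposition can have width below 4. Therefore the treewidth is 4.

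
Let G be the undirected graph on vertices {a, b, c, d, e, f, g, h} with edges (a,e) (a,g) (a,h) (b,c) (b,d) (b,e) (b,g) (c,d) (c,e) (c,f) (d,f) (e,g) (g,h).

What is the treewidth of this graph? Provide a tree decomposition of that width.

Every bag has size at most 3, so the width is 3 − 1 = 2 and tw(G) ≤ 2. On the other hand G contains the 3-clique {c, d, f}. A clique must lie in a single bag of any decomposition, so no decomposition can have width below 2. The upper and lower bounds meet at 2, so that is the treewidth.

Treewidth 2.
One optimal decomposition is:
Bags: B1 = {a, e, g}  B2 = {a, g, h}  B3 = {b, e, g}  B4 = {b, c, e}  B5 = {b, c, d}  B6 = {c, d, f}
Tree: B1–B2, B1–B3, B3–B4, B4–B5, B5–B6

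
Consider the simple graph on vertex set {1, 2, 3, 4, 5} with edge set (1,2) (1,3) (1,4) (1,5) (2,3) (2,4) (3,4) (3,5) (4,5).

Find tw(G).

3

A width-3 tree decomposition is:
Bags: B1 = {1, 2, 3, 4}  B2 = {1, 3, 4, 5}
Tree: B1–B2
Each bag holds 4 vertices, so the decomposition has width 3, which upper-bounds the treewidth. Conversely, {1, 2, 3, 4} is a clique of size 4, and the vertices of any clique must share a bag in every tree decomposition; so some bag has ≥ 4 vertices and tw(G) ≥ 3. The upper and lower bounds meet at 3, so that is the treewidth.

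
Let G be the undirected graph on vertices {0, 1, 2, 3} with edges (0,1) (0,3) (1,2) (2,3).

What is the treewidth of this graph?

2

A width-2 tree decomposition is:
Bags: B1 = {0, 1, 3}  B2 = {1, 2, 3}
Tree: B1–B2
The largest bag has 3 vertices, giving width 2; this decomposition certifies tw(G) ≤ 2. Since 1–0–3–2–1 is a cycle in G, G is not acyclic. Forests are exactly the graphs of treewidth ≤ 1, so tw(G) ≥ 2. Therefore the treewidth is 2.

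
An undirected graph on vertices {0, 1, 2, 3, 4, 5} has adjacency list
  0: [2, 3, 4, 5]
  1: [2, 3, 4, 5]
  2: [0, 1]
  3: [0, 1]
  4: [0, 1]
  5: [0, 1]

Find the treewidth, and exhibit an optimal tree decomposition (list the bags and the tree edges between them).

Each bag holds 3 vertices, so the decomposition has width 2, which upper-bounds the treewidth. Since 1–4–0–3–1 is a cycle in G, G is not acyclic. Forests are exactly the graphs of treewidth ≤ 1, so tw(G) ≥ 2. Therefore the treewidth is 2.

Treewidth 2.
One such decomposition:
Bags: B1 = {0, 1, 4}  B2 = {0, 1, 3}  B3 = {0, 1, 5}  B4 = {0, 1, 2}
Tree: B1–B2, B2–B3, B3–B4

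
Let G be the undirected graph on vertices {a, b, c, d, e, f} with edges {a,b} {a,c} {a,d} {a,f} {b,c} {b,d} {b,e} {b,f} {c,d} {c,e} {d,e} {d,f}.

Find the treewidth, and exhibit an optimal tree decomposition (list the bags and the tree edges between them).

Treewidth 3.
One optimal decomposition is:
Bags: B1 = {a, b, d, f}  B2 = {a, b, c, d}  B3 = {b, c, d, e}
Tree: B1–B2, B2–B3

Every bag has size at most 4, so the width is 4 − 1 = 3 and tw(G) ≤ 3. Conversely, {b, c, d, e} is a clique of size 4, and the vertices of any clique must share a bag in every tree decomposition; so some bag has ≥ 4 vertices and tw(G) ≥ 3. Therefore the treewidth is 3.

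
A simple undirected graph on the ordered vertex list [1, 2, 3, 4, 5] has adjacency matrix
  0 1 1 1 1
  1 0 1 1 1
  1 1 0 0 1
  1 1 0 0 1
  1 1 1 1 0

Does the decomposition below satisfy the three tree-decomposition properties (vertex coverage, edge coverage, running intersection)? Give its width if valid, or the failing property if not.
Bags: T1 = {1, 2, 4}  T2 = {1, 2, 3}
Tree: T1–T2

A tree decomposition must satisfy three properties: every vertex lies in some bag; for every edge, both endpoints lie together in some bag; and for every vertex, the bags containing it form a connected subtree. Here vertex 5 appears in no bag, so the decomposition is invalid.

No — vertex 5 appears in no bag.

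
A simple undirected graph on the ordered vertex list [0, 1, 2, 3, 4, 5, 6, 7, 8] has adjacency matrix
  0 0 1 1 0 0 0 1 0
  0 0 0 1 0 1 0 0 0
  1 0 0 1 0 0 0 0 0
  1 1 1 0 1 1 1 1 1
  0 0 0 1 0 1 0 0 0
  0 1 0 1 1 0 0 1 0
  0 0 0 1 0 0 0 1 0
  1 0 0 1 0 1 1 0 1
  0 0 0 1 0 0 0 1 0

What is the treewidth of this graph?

A width-2 tree decomposition is:
Bags: B1 = {1, 3, 5}  B2 = {3, 4, 5}  B3 = {3, 5, 7}  B4 = {3, 7, 8}  B5 = {3, 6, 7}  B6 = {0, 3, 7}  B7 = {0, 2, 3}
Tree: B1–B2, B1–B3, B3–B4, B3–B5, B3–B6, B6–B7
Every bag has size at most 3, so the width is 3 − 1 = 2 and tw(G) ≤ 2. Conversely, {1, 3, 5} is a clique of size 3, and the vertices of any clique must share a bag in every tree decomposition; so some bag has ≥ 3 vertices and tw(G) ≥ 2. The upper and lower bounds meet at 2, so that is the treewidth.

2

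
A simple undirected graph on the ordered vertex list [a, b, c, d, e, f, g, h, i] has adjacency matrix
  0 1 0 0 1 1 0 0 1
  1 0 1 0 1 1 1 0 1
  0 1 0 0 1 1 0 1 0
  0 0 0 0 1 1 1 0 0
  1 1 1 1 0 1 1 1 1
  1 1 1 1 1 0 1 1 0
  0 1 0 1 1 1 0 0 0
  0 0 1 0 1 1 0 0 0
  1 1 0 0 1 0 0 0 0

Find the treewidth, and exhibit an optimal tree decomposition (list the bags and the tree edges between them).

Each bag holds 4 vertices, so the decomposition has width 3, which upper-bounds the treewidth. On the other hand G contains the 4-clique {d, e, f, g}. A clique must lie in a single bag of any decomposition, so no decomposition can have width below 3. Combining the bounds, tw(G) = 3.

Treewidth 3.
One such decomposition:
Bags: B1 = {b, e, f, g}  B2 = {a, b, e, f}  B3 = {a, b, e, i}  B4 = {b, c, e, f}  B5 = {d, e, f, g}  B6 = {c, e, f, h}
Tree: B1–B2, B2–B3, B1–B4, B1–B5, B4–B6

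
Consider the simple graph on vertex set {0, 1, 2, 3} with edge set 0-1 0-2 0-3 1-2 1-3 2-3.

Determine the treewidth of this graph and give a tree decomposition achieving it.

A single bag containing all 4 vertices is trivially a valid decomposition of width 3. For the lower bound, the 4 vertices {0, 1, 2, 3} are pairwise adjacent, and any tree decomposition puts a clique entirely inside one bag — forcing width ≥ 3. The upper and lower bounds meet at 3, so that is the treewidth.

Treewidth 3.
One such decomposition:
Bags: B1 = {0, 1, 2, 3}
Tree: (single bag)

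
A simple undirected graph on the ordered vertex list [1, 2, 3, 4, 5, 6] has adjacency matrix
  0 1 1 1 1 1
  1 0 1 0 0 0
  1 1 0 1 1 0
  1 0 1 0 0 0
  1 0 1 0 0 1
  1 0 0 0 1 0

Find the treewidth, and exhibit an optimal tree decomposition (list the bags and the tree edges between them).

The largest bag has 3 vertices, giving width 2; this decomposition certifies tw(G) ≤ 2. Conversely, {1, 2, 3} is a clique of size 3, and the vertices of any clique must share a bag in every tree decomposition; so some bag has ≥ 3 vertices and tw(G) ≥ 2. The upper and lower bounds meet at 2, so that is the treewidth.

Treewidth 2.
One optimal decomposition is:
Bags: B1 = {1, 5, 6}  B2 = {1, 3, 5}  B3 = {1, 2, 3}  B4 = {1, 3, 4}
Tree: B1–B2, B2–B3, B2–B4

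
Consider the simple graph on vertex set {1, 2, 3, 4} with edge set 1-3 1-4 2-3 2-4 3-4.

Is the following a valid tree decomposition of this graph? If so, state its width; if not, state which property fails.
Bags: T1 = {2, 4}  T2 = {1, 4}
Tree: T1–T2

No — vertex 3 appears in no bag.

A tree decomposition must satisfy three properties: every vertex lies in some bag; for every edge, both endpoints lie together in some bag; and for every vertex, the bags containing it form a connected subtree. Here vertex 3 appears in no bag, so the decomposition is invalid.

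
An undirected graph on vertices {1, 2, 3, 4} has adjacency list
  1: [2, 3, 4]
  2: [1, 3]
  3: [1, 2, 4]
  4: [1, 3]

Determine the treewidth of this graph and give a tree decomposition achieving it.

The largest bag has 3 vertices, giving width 2; this decomposition certifies tw(G) ≤ 2. Conversely, {1, 2, 3} is a clique of size 3, and the vertices of any clique must share a bag in every tree decomposition; so some bag has ≥ 3 vertices and tw(G) ≥ 2. Combining the bounds, tw(G) = 2.

Treewidth 2.
One optimal decomposition is:
Bags: B1 = {1, 2, 3}  B2 = {1, 3, 4}
Tree: B1–B2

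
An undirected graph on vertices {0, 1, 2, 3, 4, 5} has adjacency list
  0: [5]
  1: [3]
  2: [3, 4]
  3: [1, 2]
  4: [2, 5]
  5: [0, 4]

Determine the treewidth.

1

A width-1 tree decomposition is:
Bags: B1 = {1, 3}  B2 = {2, 3}  B3 = {2, 4}  B4 = {4, 5}  B5 = {0, 5}
Tree: B1–B2, B2–B3, B3–B4, B4–B5
Every bag has size at most 2, so the width is 2 − 1 = 1 and tw(G) ≤ 1. Since G has at least one edge (e.g. 1–3), it is not an edgeless graph, so tw(G) ≥ 1. Hence tw(G) = 1 exactly.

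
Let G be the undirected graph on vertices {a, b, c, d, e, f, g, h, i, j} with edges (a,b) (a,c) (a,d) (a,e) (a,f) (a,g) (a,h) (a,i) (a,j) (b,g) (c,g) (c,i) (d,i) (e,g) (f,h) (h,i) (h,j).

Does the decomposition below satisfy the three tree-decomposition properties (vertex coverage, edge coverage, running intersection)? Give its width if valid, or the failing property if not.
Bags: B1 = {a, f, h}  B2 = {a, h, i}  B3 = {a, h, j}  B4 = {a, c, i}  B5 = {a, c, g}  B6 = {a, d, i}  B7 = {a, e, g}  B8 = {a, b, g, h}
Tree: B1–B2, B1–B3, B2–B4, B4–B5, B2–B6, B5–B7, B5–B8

A tree decomposition must satisfy three properties: every vertex lies in some bag; for every edge, both endpoints lie together in some bag; and for every vertex, the bags containing it form a connected subtree. Here bags containing vertex h are not connected in the tree, so the decomposition is invalid.

No — bags containing vertex h are not connected in the tree.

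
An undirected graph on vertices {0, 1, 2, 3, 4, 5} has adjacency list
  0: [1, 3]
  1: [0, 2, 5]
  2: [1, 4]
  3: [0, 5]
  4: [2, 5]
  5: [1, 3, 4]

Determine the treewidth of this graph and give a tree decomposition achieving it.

The largest bag has 3 vertices, giving width 2; this decomposition certifies tw(G) ≤ 2. For the lower bound, G contains the cycle 4–2–1–5–4, so G is not a forest; only forests have treewidth ≤ 1, hence tw(G) ≥ 2. Therefore the treewidth is 2.

Treewidth 2.
One such decomposition:
Bags: B1 = {2, 4, 5}  B2 = {1, 2, 5}  B3 = {1, 3, 5}  B4 = {0, 1, 3}
Tree: B1–B2, B2–B3, B3–B4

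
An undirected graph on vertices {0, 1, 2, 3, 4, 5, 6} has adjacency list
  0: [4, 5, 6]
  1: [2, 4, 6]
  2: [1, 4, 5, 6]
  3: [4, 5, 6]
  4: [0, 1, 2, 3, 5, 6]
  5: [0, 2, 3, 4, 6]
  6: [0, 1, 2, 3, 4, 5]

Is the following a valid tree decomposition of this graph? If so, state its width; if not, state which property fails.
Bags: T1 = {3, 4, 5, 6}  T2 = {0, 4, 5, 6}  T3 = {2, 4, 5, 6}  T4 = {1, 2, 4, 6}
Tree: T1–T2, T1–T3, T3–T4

Yes; width 3.

Vertex coverage: the bags together contain {0, 1, 2, 3, 4, 5, 6}, the full vertex set. Edge coverage: each edge of G has both endpoints in at least one bag. Running intersection: for every vertex, the bags containing it form a connected subtree. All three properties hold, so this is a valid tree decomposition of width max|bag| − 1 = 3, and hence tw(G) ≤ 3.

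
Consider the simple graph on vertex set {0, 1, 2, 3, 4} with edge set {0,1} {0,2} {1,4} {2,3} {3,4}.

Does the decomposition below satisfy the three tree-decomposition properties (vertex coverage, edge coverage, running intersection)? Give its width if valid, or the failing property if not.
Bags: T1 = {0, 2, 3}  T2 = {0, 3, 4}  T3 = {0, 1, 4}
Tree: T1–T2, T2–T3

Vertex coverage: the bags together contain {0, 1, 2, 3, 4}, the full vertex set. Edge coverage: each edge of G has both endpoints in at least one bag. Running intersection: for every vertex, the bags containing it form a connected subtree. All three properties hold, so this is a valid tree decomposition of width max|bag| − 1 = 2, and hence tw(G) ≤ 2.

Yes; width 2.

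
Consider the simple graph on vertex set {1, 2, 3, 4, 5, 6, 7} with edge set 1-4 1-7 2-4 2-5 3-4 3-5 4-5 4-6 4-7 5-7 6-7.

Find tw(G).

A width-2 tree decomposition is:
Bags: B1 = {4, 6, 7}  B2 = {4, 5, 7}  B3 = {1, 4, 7}  B4 = {2, 4, 5}  B5 = {3, 4, 5}
Tree: B1–B2, B1–B3, B2–B4, B2–B5
Each bag holds 3 vertices, so the decomposition has width 2, which upper-bounds the treewidth. For the lower bound, the 3 vertices {1, 4, 7} are pairwise adjacent, and any tree decomposition puts a clique entirely inside one bag — forcing width ≥ 2. The upper and lower bounds meet at 2, so that is the treewidth.

2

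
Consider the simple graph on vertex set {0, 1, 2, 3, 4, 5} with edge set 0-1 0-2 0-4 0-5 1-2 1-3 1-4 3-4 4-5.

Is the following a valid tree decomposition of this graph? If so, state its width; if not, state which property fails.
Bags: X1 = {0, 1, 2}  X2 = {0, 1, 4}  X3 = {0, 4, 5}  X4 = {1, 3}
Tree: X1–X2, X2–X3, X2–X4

No — edge (4,3) lies in no bag.

A tree decomposition must satisfy three properties: every vertex lies in some bag; for every edge, both endpoints lie together in some bag; and for every vertex, the bags containing it form a connected subtree. Here edge (4,3) lies in no bag, so the decomposition is invalid.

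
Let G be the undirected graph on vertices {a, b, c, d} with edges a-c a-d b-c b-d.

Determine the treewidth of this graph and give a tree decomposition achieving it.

Treewidth 2.
One such decomposition:
Bags: B1 = {b, c, d}  B2 = {a, c, d}
Tree: B1–B2

The largest bag has 3 vertices, giving width 2; this decomposition certifies tw(G) ≤ 2. Since d–b–c–a–d is a cycle in G, G is not acyclic. Forests are exactly the graphs of treewidth ≤ 1, so tw(G) ≥ 2. Therefore the treewidth is 2.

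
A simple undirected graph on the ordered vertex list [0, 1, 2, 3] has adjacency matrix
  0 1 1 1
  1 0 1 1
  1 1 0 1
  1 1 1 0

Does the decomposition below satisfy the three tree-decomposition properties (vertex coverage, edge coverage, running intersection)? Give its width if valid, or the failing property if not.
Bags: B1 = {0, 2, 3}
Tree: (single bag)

A tree decomposition must satisfy three properties: every vertex lies in some bag; for every edge, both endpoints lie together in some bag; and for every vertex, the bags containing it form a connected subtree. Here vertex 1 appears in no bag, so the decomposition is invalid.

No — vertex 1 appears in no bag.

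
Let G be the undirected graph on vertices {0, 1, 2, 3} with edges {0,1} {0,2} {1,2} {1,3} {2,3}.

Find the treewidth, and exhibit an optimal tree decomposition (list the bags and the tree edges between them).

Treewidth 2.
Bags: B1 = {1, 2, 3}  B2 = {0, 1, 2}
Tree: B1–B2

Every bag has size at most 3, so the width is 3 − 1 = 2 and tw(G) ≤ 2. Conversely, {0, 1, 2} is a clique of size 3, and the vertices of any clique must share a bag in every tree decomposition; so some bag has ≥ 3 vertices and tw(G) ≥ 2. Hence tw(G) = 2 exactly.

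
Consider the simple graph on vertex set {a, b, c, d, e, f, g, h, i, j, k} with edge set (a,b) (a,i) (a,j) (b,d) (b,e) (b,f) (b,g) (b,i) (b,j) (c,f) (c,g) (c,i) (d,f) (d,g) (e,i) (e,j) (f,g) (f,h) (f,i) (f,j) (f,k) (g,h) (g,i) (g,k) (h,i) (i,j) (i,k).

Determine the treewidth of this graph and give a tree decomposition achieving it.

Every bag has size at most 4, so the width is 4 − 1 = 3 and tw(G) ≤ 3. For the lower bound, the 4 vertices {b, d, f, g} are pairwise adjacent, and any tree decomposition puts a clique entirely inside one bag — forcing width ≥ 3. Therefore the treewidth is 3.

Treewidth 3.
One optimal decomposition is:
Bags: B1 = {b, f, i, j}  B2 = {b, f, g, i}  B3 = {b, d, f, g}  B4 = {f, g, h, i}  B5 = {a, b, i, j}  B6 = {f, g, i, k}  B7 = {c, f, g, i}  B8 = {b, e, i, j}
Tree: B1–B2, B2–B3, B2–B4, B1–B5, B2–B6, B6–B7, B5–B8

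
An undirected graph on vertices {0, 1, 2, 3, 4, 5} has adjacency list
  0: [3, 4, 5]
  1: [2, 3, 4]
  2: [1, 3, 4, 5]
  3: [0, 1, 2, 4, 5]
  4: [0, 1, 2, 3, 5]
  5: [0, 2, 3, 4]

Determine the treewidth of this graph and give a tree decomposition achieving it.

Every bag has size at most 4, so the width is 4 − 1 = 3 and tw(G) ≤ 3. For the lower bound, the 4 vertices {0, 3, 4, 5} are pairwise adjacent, and any tree decomposition puts a clique entirely inside one bag — forcing width ≥ 3. The upper and lower bounds meet at 3, so that is the treewidth.

Treewidth 3.
Bags: B1 = {0, 3, 4, 5}  B2 = {2, 3, 4, 5}  B3 = {1, 2, 3, 4}
Tree: B1–B2, B2–B3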